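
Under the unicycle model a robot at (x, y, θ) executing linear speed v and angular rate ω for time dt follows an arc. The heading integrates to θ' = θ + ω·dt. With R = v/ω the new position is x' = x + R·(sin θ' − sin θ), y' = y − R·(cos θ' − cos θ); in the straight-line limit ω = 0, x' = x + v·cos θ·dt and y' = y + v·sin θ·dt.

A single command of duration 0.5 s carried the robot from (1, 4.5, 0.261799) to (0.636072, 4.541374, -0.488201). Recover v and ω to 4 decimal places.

Δθ = -0.488201 − 0.261799 = -0.750000
ω = Δθ/dt = -0.750000/0.5 = -1.5000
R = Δx/(sin θ' − sin θ) = 0.5000
v = R·ω = 0.5000·-1.5000 = -0.7500

v = -0.7500, ω = -1.5000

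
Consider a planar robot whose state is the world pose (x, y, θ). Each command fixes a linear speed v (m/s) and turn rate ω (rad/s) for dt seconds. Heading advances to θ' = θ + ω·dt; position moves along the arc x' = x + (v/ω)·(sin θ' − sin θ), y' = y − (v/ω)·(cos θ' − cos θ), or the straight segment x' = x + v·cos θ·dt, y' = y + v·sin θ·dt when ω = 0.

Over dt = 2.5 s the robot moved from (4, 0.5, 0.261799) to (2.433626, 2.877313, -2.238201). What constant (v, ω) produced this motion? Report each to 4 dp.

v = -1.5000, ω = -1.0000

Δθ = -2.238201 − 0.261799 = -2.500000
ω = Δθ/dt = -2.500000/2.5 = -1.0000
R = −Δy/(cos θ' − cos θ) = 1.5000
v = R·ω = 1.5000·-1.0000 = -1.5000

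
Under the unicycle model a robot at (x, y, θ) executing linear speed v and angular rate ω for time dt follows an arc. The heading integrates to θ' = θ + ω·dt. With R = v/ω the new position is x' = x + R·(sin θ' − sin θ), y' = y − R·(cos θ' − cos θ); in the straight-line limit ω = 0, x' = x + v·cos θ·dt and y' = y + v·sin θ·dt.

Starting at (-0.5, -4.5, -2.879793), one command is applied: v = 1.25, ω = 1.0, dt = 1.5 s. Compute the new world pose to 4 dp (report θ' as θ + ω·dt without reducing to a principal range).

(-1.4037, -5.9447, -1.3798)

θ' = -2.8798 + 1.0·1.5 = -1.3798
R = v/ω = 1.25/1.0 = 1.2500
x' = -0.5 + 1.2500·(sin -1.3798 − sin -2.8798) = -1.4037
y' = -4.5 − 1.2500·(cos -1.3798 − cos -2.8798) = -5.9447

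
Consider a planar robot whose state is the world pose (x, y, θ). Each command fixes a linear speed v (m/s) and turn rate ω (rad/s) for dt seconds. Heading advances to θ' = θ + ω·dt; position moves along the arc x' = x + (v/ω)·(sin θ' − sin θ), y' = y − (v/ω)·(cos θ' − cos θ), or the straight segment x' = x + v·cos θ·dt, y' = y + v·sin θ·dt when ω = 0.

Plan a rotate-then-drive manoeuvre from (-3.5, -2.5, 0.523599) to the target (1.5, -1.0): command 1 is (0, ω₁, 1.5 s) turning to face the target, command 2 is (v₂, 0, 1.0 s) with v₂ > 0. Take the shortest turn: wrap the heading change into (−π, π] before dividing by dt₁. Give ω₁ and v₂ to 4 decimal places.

heading to target = atan2(-1−-2.5, 1.5−-3.5) = 0.2915
Δθ = wrap(0.2915 − 0.5236) = -0.2321; ω₁ = Δθ/dt₁ = -0.1548
distance = √((1.5−-3.5)² + (-1−-2.5)²) = 5.2202; v₂ = distance/dt₂ = 5.2202

ω₁ = -0.1548, v₂ = 5.2202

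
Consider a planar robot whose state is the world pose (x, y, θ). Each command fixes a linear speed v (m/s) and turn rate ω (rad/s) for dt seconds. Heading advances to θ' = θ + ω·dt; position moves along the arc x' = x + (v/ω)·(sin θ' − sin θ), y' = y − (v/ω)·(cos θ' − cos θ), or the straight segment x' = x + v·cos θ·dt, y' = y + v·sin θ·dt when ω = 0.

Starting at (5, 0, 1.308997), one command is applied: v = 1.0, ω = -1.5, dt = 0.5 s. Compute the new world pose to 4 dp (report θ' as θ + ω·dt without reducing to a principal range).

θ' = 1.3090 + -1.5·0.5 = 0.5590
R = v/ω = 1.0/-1.5 = -0.6667
x' = 5 + -0.6667·(sin 0.5590 − sin 1.3090) = 5.2904
y' = 0 − -0.6667·(cos 0.5590 − cos 1.3090) = 0.3926

(5.2904, 0.3926, 0.5590)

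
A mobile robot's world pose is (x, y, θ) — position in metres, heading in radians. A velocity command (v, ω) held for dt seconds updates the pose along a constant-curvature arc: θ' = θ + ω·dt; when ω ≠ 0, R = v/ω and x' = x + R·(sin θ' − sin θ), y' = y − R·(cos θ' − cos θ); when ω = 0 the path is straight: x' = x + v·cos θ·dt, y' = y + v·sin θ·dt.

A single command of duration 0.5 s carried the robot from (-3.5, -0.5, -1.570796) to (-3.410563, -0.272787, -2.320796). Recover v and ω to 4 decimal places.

Δθ = -2.320796 − -1.570796 = -0.750000
ω = Δθ/dt = -0.750000/0.5 = -1.5000
R = −Δy/(cos θ' − cos θ) = 0.3333
v = R·ω = 0.3333·-1.5000 = -0.5000

v = -0.5000, ω = -1.5000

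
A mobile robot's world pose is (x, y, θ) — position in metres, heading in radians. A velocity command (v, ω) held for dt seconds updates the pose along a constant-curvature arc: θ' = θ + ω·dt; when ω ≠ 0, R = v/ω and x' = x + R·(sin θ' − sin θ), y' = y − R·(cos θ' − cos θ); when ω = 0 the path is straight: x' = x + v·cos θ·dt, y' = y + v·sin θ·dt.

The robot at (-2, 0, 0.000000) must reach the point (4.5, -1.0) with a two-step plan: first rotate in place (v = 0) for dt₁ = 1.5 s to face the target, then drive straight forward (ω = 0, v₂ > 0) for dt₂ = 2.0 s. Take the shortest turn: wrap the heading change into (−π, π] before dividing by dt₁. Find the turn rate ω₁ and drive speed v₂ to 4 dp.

heading to target = atan2(-1−0, 4.5−-2) = -0.1526
Δθ = wrap(-0.1526 − 0.0000) = -0.1526; ω₁ = Δθ/dt₁ = -0.1018
distance = √((4.5−-2)² + (-1−0)²) = 6.5765; v₂ = distance/dt₂ = 3.2882

ω₁ = -0.1018, v₂ = 3.2882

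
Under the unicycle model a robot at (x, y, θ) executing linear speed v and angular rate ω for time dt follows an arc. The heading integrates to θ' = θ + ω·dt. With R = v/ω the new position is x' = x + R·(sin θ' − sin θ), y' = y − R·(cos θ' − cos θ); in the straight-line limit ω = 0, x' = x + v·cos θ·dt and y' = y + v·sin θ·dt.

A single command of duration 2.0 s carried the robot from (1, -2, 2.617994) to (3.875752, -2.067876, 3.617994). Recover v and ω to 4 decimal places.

v = -1.5000, ω = 0.5000

Δθ = 3.617994 − 2.617994 = 1.000000
ω = Δθ/dt = 1.000000/2.0 = 0.5000
R = Δx/(sin θ' − sin θ) = -3.0000
v = R·ω = -3.0000·0.5000 = -1.5000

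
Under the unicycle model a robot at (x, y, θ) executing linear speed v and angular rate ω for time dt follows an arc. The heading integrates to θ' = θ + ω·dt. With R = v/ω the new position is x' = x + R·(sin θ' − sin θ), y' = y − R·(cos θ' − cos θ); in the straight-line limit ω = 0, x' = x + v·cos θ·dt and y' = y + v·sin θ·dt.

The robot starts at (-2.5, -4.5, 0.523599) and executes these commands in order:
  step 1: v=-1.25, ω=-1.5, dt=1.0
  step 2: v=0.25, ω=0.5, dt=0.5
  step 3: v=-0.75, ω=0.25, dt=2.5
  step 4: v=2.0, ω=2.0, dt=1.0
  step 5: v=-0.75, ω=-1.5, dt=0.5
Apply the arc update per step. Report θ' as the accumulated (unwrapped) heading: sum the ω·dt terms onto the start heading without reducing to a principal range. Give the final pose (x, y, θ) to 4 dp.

(-4.1831, -2.6459, 1.1486)

step 1: θ'=-0.9764 (R=0.8333) → pose (-3.6071, -4.2450, -0.9764)
step 2: θ'=-0.7264 (R=0.5000) → pose (-3.5249, -4.3388, -0.7264)
step 3: θ'=-0.1014 (R=-3.0000) → pose (-5.2138, -3.5969, -0.1014)
step 4: θ'=1.8986 (R=1.0000) → pose (-4.1658, -2.2801, 1.8986)
step 5: θ'=1.1486 (R=0.5000) → pose (-4.1831, -2.6459, 1.1486)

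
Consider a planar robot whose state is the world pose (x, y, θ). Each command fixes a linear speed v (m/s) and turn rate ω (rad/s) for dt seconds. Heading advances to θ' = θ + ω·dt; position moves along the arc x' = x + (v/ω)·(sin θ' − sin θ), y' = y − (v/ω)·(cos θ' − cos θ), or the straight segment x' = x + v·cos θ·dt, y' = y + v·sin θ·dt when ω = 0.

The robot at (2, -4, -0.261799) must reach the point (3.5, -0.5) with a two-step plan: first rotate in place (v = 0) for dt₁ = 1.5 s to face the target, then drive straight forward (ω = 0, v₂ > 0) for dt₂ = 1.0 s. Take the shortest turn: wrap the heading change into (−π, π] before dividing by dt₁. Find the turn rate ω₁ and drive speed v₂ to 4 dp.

ω₁ = 0.9518, v₂ = 3.8079

heading to target = atan2(-0.5−-4, 3.5−2) = 1.1659
Δθ = wrap(1.1659 − -0.2618) = 1.4277; ω₁ = Δθ/dt₁ = 0.9518
distance = √((3.5−2)² + (-0.5−-4)²) = 3.8079; v₂ = distance/dt₂ = 3.8079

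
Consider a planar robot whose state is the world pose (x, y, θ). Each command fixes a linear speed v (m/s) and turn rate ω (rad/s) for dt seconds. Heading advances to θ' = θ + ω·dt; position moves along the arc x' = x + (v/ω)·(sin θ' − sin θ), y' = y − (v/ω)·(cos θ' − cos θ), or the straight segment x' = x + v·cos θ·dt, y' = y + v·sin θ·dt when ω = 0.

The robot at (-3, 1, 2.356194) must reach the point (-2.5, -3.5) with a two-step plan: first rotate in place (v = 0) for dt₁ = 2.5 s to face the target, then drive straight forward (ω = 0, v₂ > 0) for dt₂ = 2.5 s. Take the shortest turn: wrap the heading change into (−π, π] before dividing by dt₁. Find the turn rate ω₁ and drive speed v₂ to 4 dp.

heading to target = atan2(-3.5−1, -2.5−-3) = -1.4601
Δθ = wrap(-1.4601 − 2.3562) = 2.4669; ω₁ = Δθ/dt₁ = 0.9867
distance = √((-2.5−-3)² + (-3.5−1)²) = 4.5277; v₂ = distance/dt₂ = 1.8111

ω₁ = 0.9867, v₂ = 1.8111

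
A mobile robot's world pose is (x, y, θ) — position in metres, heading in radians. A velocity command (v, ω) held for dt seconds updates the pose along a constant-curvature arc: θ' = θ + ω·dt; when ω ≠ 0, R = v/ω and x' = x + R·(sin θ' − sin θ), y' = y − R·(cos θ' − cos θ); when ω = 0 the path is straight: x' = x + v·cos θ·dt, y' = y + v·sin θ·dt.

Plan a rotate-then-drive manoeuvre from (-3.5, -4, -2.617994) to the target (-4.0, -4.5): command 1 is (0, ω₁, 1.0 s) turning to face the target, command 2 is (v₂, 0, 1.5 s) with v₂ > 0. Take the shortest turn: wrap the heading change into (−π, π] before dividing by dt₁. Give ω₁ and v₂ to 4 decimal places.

heading to target = atan2(-4.5−-4, -4−-3.5) = -2.3562
Δθ = wrap(-2.3562 − -2.6180) = 0.2618; ω₁ = Δθ/dt₁ = 0.2618
distance = √((-4−-3.5)² + (-4.5−-4)²) = 0.7071; v₂ = distance/dt₂ = 0.4714

ω₁ = 0.2618, v₂ = 0.4714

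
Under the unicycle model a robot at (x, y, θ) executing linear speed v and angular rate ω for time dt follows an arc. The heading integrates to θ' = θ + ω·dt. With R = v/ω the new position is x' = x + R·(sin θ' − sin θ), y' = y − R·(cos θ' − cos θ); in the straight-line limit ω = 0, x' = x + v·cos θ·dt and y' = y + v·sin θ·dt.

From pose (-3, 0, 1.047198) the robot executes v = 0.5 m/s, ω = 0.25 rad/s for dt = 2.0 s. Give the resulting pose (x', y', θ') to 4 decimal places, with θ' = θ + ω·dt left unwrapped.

(-2.7326, 0.9528, 1.5472)

θ' = 1.0472 + 0.25·2.0 = 1.5472
R = v/ω = 0.5/0.25 = 2.0000
x' = -3 + 2.0000·(sin 1.5472 − sin 1.0472) = -2.7326
y' = 0 − 2.0000·(cos 1.5472 − cos 1.0472) = 0.9528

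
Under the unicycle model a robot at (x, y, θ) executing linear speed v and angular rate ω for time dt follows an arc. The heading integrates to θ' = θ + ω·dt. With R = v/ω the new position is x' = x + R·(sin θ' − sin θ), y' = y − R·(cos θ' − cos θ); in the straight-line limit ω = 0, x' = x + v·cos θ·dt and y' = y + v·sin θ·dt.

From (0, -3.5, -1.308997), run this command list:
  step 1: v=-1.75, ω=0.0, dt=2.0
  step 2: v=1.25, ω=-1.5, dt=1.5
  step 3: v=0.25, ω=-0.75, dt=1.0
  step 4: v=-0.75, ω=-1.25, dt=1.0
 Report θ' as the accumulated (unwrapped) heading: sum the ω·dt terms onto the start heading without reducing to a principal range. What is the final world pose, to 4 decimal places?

step 1: θ'=-1.3090 (straight) → pose (-0.9059, -0.1193, -1.3090)
step 2: θ'=-3.5590 (R=-0.8333) → pose (-2.0486, -1.0967, -3.5590)
step 3: θ'=-4.3090 (R=-0.3333) → pose (-2.2201, -0.9229, -4.3090)
step 4: θ'=-5.5590 (R=0.6000) → pose (-2.3744, -1.6078, -5.5590)

(-2.3744, -1.6078, -5.5590)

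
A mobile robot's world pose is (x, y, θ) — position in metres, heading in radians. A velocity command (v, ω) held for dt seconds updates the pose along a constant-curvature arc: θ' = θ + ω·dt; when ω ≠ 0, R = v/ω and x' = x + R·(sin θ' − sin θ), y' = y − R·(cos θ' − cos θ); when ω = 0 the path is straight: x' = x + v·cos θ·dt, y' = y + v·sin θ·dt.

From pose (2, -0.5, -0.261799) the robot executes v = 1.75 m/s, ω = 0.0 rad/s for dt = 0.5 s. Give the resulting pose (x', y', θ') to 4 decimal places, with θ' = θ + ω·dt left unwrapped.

θ' = -0.2618 + 0.0·0.5 = -0.2618
ω = 0 → straight: x' = 2 + 1.75·cos(-0.2618)·0.5 = 2.8452
y' = -0.5 + 1.75·sin(-0.2618)·0.5 = -0.7265

(2.8452, -0.7265, -0.2618)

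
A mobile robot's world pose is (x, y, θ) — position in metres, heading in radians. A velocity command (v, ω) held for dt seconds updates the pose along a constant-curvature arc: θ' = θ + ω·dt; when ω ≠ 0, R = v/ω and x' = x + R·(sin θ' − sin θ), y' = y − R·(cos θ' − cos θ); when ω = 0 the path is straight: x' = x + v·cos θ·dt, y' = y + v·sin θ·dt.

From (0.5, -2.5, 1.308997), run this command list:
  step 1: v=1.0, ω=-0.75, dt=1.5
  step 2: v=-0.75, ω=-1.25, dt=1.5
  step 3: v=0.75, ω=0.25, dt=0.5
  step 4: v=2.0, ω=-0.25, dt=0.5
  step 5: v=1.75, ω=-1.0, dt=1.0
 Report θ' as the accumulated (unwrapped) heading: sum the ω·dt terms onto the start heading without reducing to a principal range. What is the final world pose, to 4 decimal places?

(-0.2160, -3.6097, -2.6910)

step 1: θ'=0.1840 (R=-1.3333) → pose (1.5440, -1.5343, 0.1840)
step 2: θ'=-1.6910 (R=0.6000) → pose (0.8385, -0.8724, -1.6910)
step 3: θ'=-1.5660 (R=3.0000) → pose (0.8169, -1.2466, -1.5660)
step 4: θ'=-1.6910 (R=-8.0000) → pose (0.7593, -2.2443, -1.6910)
step 5: θ'=-2.6910 (R=-1.7500) → pose (-0.2160, -3.6097, -2.6910)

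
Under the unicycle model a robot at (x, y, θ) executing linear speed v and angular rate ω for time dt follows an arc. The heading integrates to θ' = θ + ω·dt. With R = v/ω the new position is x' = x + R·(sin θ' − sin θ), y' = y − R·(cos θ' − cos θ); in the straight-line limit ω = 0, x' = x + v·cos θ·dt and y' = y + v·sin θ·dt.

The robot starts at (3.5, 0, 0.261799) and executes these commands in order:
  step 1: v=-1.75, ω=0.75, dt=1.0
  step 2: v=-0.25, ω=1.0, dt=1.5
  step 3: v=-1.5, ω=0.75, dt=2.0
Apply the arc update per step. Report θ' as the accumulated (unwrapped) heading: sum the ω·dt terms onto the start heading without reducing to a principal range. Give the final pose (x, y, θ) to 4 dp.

(4.8973, -1.0240, 4.0118)

step 1: θ'=1.0118 (R=-2.3333) → pose (2.1257, -1.0164, 1.0118)
step 2: θ'=2.5118 (R=-0.2500) → pose (2.1904, -1.3510, 2.5118)
step 3: θ'=4.0118 (R=-2.0000) → pose (4.8973, -1.0240, 4.0118)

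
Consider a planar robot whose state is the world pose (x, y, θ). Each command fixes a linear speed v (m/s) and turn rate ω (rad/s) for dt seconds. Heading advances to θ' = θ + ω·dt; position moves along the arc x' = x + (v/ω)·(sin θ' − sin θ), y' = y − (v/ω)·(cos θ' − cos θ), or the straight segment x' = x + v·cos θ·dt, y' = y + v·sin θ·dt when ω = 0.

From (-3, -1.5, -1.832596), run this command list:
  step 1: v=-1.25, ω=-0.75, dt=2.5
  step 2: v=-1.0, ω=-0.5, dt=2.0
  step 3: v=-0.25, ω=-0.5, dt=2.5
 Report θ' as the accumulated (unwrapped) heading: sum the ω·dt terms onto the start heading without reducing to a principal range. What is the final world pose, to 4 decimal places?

step 1: θ'=-3.7076 (R=1.6667) → pose (-0.4964, -0.5246, -3.7076)
step 2: θ'=-4.7076 (R=2.0000) → pose (0.4311, -2.2031, -4.7076)
step 3: θ'=-5.9576 (R=0.5000) → pose (0.0910, -2.6793, -5.9576)

(0.0910, -2.6793, -5.9576)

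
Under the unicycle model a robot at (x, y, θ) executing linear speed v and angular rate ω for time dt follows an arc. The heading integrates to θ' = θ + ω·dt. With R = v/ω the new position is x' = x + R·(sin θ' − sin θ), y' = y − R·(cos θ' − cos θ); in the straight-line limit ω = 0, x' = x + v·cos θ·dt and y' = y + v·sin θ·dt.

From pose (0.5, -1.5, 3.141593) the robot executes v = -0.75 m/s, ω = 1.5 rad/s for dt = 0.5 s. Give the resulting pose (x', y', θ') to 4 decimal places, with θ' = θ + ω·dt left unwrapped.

(0.8408, -1.3658, 3.8916)

θ' = 3.1416 + 1.5·0.5 = 3.8916
R = v/ω = -0.75/1.5 = -0.5000
x' = 0.5 + -0.5000·(sin 3.8916 − sin 3.1416) = 0.8408
y' = -1.5 − -0.5000·(cos 3.8916 − cos 3.1416) = -1.3658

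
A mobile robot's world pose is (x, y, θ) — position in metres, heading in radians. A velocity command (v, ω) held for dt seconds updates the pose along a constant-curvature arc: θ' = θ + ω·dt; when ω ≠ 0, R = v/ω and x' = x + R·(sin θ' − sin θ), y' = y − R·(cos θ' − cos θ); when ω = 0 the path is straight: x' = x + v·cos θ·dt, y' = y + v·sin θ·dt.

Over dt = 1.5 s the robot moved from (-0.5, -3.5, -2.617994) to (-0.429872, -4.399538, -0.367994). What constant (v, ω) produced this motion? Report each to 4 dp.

v = 0.7500, ω = 1.5000

Δθ = -0.367994 − -2.617994 = 2.250000
ω = Δθ/dt = 2.250000/1.5 = 1.5000
R = −Δy/(cos θ' − cos θ) = 0.5000
v = R·ω = 0.5000·1.5000 = 0.7500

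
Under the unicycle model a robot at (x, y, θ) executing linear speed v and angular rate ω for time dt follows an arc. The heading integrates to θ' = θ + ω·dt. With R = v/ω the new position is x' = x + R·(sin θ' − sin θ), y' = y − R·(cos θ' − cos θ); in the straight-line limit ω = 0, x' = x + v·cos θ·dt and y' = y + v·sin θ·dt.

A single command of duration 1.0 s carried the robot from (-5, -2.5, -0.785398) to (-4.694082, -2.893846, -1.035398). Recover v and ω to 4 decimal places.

Δθ = -1.035398 − -0.785398 = -0.250000
ω = Δθ/dt = -0.250000/1.0 = -0.2500
R = −Δy/(cos θ' − cos θ) = -2.0000
v = R·ω = -2.0000·-0.2500 = 0.5000

v = 0.5000, ω = -0.2500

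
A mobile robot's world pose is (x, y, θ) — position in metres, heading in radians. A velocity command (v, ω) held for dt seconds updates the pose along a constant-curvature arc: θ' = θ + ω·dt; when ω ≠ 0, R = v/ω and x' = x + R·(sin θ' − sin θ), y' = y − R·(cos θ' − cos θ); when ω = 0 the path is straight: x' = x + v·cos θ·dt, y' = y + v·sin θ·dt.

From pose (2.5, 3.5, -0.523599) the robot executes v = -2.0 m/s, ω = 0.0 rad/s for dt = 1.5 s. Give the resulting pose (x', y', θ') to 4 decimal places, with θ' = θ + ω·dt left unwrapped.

θ' = -0.5236 + 0.0·1.5 = -0.5236
ω = 0 → straight: x' = 2.5 + -2.0·cos(-0.5236)·1.5 = -0.0981
y' = 3.5 + -2.0·sin(-0.5236)·1.5 = 5.0000

(-0.0981, 5.0000, -0.5236)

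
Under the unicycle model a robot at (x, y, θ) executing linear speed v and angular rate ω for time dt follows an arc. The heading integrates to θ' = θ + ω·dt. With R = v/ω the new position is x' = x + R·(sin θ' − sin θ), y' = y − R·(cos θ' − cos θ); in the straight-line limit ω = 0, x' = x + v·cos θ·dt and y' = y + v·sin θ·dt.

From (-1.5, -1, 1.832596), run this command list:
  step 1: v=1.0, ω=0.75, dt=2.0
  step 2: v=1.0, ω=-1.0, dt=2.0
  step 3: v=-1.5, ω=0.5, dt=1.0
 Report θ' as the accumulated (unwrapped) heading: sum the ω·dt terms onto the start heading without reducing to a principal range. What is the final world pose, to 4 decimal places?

step 1: θ'=3.3326 (R=1.3333) → pose (-3.0410, -0.0360, 3.3326)
step 2: θ'=1.3326 (R=-1.0000) → pose (-4.2026, 1.1818, 1.3326)
step 3: θ'=1.8326 (R=-3.0000) → pose (-4.1851, -0.3026, 1.8326)

(-4.1851, -0.3026, 1.8326)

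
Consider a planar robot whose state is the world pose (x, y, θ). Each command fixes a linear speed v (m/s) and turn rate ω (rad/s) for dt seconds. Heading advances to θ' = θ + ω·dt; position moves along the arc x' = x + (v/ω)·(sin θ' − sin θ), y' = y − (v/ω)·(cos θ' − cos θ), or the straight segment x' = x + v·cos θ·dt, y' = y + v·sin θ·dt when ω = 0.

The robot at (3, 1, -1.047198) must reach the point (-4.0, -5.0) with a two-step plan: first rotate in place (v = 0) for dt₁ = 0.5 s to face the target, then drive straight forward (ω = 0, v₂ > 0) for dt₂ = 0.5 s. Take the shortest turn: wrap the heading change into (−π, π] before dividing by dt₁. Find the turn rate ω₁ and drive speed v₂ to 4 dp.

ω₁ = -2.7715, v₂ = 18.4391

heading to target = atan2(-5−1, -4−3) = -2.4330
Δθ = wrap(-2.4330 − -1.0472) = -1.3858; ω₁ = Δθ/dt₁ = -2.7715
distance = √((-4−3)² + (-5−1)²) = 9.2195; v₂ = distance/dt₂ = 18.4391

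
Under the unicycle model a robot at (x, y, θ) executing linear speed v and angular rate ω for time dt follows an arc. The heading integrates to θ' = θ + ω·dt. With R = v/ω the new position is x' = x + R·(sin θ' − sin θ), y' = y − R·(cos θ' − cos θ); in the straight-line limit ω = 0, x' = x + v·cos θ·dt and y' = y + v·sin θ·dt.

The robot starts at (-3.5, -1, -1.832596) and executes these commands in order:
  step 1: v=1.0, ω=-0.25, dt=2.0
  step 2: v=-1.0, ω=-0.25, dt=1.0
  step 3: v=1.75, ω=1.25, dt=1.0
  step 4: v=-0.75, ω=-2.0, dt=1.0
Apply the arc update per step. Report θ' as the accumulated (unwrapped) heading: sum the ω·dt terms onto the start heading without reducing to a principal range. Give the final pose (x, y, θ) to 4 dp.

step 1: θ'=-2.3326 (R=-4.0000) → pose (-4.4693, -2.7256, -2.3326)
step 2: θ'=-2.5826 (R=4.0000) → pose (-3.6963, -2.0954, -2.5826)
step 3: θ'=-1.3326 (R=1.4000) → pose (-4.3143, -3.6126, -1.3326)
step 4: θ'=-3.3326 (R=0.3750) → pose (-3.8787, -3.1559, -3.3326)

(-3.8787, -3.1559, -3.3326)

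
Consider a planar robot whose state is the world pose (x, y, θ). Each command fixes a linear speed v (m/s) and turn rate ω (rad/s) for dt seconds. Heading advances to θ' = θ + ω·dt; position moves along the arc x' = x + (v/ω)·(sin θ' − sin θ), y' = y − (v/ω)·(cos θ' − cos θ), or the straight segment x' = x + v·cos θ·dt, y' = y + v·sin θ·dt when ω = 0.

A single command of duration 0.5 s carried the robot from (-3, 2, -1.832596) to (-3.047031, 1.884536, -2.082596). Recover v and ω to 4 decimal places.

v = 0.2500, ω = -0.5000

Δθ = -2.082596 − -1.832596 = -0.250000
ω = Δθ/dt = -0.250000/0.5 = -0.5000
R = −Δy/(cos θ' − cos θ) = -0.5000
v = R·ω = -0.5000·-0.5000 = 0.2500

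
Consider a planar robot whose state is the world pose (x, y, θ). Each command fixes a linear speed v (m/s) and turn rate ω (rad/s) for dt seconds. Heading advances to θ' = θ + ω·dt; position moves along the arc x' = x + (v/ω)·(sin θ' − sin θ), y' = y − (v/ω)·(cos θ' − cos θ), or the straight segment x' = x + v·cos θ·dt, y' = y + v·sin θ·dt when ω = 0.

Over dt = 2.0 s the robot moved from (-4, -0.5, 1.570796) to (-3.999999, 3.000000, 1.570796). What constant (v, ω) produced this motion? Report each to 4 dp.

v = 1.7500, ω = 0.0000

Δθ = 1.570796 − 1.570796 = 0.000000
ω = Δθ/dt = 0.000000/2.0 = 0.0000
ω = 0 → v = (Δx·cos θ + Δy·sin θ)/dt = 1.7500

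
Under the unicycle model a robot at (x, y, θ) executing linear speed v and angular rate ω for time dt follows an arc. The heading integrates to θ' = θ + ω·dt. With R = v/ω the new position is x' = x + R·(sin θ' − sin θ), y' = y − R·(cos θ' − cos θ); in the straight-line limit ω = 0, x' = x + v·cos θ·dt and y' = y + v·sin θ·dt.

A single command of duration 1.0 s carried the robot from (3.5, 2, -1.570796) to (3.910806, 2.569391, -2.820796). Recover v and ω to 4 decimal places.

v = -0.7500, ω = -1.2500

Δθ = -2.820796 − -1.570796 = -1.250000
ω = Δθ/dt = -1.250000/1.0 = -1.2500
R = −Δy/(cos θ' − cos θ) = 0.6000
v = R·ω = 0.6000·-1.2500 = -0.7500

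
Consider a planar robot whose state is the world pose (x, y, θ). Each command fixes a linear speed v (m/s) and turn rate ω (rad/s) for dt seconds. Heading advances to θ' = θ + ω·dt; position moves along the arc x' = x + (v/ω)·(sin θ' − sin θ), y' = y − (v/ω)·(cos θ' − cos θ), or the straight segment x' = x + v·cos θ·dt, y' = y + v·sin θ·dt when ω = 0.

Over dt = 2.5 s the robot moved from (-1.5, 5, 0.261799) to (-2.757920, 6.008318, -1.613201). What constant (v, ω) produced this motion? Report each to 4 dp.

v = -0.7500, ω = -0.7500

Δθ = -1.613201 − 0.261799 = -1.875000
ω = Δθ/dt = -1.875000/2.5 = -0.7500
R = Δx/(sin θ' − sin θ) = 1.0000
v = R·ω = 1.0000·-0.7500 = -0.7500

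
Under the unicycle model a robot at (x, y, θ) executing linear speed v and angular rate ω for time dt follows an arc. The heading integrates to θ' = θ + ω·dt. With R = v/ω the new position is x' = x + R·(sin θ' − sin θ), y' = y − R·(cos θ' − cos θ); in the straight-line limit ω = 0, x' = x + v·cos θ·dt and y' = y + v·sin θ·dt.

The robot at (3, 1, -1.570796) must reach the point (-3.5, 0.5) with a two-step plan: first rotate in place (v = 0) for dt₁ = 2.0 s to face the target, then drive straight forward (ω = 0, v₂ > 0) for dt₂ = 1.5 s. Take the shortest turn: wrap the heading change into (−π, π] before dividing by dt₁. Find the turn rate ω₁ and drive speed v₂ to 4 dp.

ω₁ = -0.7470, v₂ = 4.3461

heading to target = atan2(0.5−1, -3.5−3) = -3.0648
Δθ = wrap(-3.0648 − -1.5708) = -1.4940; ω₁ = Δθ/dt₁ = -0.7470
distance = √((-3.5−3)² + (0.5−1)²) = 6.5192; v₂ = distance/dt₂ = 4.3461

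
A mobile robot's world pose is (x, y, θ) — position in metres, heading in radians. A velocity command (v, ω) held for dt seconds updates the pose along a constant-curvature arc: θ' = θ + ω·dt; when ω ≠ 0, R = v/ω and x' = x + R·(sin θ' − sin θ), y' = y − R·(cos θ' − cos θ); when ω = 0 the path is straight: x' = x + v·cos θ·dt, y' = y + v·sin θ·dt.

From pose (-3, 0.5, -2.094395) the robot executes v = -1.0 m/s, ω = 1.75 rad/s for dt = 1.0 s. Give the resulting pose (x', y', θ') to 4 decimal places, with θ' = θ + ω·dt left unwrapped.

θ' = -2.0944 + 1.75·1.0 = -0.3444
R = v/ω = -1.0/1.75 = -0.5714
x' = -3 + -0.5714·(sin -0.3444 − sin -2.0944) = -3.3019
y' = 0.5 − -0.5714·(cos -0.3444 − cos -2.0944) = 1.3236

(-3.3019, 1.3236, -0.3444)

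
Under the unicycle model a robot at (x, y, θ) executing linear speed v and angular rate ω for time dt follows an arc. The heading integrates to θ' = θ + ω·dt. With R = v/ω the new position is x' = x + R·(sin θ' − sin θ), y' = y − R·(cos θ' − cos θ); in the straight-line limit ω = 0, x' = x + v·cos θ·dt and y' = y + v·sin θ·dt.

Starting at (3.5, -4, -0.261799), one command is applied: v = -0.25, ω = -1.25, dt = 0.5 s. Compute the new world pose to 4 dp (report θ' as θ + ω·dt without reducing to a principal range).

(3.3968, -3.9332, -0.8868)

θ' = -0.2618 + -1.25·0.5 = -0.8868
R = v/ω = -0.25/-1.25 = 0.2000
x' = 3.5 + 0.2000·(sin -0.8868 − sin -0.2618) = 3.3968
y' = -4 − 0.2000·(cos -0.8868 − cos -0.2618) = -3.9332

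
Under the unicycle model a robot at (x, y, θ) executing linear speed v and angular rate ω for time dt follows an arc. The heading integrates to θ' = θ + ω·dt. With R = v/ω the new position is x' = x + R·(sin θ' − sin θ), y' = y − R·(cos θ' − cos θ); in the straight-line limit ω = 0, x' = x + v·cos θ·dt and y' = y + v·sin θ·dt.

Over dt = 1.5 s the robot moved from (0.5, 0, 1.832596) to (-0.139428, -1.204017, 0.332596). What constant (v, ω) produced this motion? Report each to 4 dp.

Δθ = 0.332596 − 1.832596 = -1.500000
ω = Δθ/dt = -1.500000/1.5 = -1.0000
R = −Δy/(cos θ' − cos θ) = 1.0000
v = R·ω = 1.0000·-1.0000 = -1.0000

v = -1.0000, ω = -1.0000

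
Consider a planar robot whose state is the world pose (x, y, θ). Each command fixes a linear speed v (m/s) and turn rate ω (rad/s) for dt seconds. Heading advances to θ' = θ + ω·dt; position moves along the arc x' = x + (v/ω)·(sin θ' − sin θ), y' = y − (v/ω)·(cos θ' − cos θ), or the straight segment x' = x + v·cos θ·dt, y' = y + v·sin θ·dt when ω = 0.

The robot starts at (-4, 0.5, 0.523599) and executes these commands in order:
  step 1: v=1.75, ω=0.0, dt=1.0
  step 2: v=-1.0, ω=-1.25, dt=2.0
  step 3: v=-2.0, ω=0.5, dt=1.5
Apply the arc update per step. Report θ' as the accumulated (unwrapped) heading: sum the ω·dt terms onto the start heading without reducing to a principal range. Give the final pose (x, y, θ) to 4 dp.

step 1: θ'=0.5236 (straight) → pose (-2.4845, 1.3750, 0.5236)
step 2: θ'=-1.9764 (R=0.8000) → pose (-3.6195, 2.3835, -1.9764)
step 3: θ'=-1.2264 (R=-4.0000) → pose (-3.5299, 5.3123, -1.2264)

(-3.5299, 5.3123, -1.2264)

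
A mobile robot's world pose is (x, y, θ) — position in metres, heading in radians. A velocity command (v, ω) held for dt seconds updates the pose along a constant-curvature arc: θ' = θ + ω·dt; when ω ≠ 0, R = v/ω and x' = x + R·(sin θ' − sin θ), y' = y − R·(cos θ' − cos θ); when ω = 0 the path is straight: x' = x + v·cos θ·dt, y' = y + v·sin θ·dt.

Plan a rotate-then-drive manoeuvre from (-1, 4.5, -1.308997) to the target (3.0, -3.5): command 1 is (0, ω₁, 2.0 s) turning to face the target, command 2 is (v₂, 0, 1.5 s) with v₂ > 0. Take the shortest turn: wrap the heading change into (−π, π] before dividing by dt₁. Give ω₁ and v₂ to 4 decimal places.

ω₁ = 0.1009, v₂ = 5.9628

heading to target = atan2(-3.5−4.5, 3−-1) = -1.1071
Δθ = wrap(-1.1071 − -1.3090) = 0.2018; ω₁ = Δθ/dt₁ = 0.1009
distance = √((3−-1)² + (-3.5−4.5)²) = 8.9443; v₂ = distance/dt₂ = 5.9628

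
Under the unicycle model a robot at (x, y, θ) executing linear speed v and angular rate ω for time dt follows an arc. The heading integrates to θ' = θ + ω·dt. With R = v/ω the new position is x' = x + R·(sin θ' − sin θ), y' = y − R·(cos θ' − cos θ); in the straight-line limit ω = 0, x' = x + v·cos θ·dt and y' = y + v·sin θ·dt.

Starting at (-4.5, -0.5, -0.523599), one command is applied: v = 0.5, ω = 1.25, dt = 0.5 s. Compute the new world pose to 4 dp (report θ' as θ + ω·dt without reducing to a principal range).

θ' = -0.5236 + 1.25·0.5 = 0.1014
R = v/ω = 0.5/1.25 = 0.4000
x' = -4.5 + 0.4000·(sin 0.1014 − sin -0.5236) = -4.2595
y' = -0.5 − 0.4000·(cos 0.1014 − cos -0.5236) = -0.5515

(-4.2595, -0.5515, 0.1014)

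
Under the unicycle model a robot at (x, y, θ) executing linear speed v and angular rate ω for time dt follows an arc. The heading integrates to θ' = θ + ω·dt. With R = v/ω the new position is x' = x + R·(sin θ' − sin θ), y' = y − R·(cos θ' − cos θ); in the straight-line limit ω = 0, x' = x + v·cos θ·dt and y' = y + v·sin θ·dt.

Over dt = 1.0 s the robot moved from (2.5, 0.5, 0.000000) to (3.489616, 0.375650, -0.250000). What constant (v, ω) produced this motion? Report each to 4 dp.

v = 1.0000, ω = -0.2500

Δθ = -0.250000 − 0.000000 = -0.250000
ω = Δθ/dt = -0.250000/1.0 = -0.2500
R = Δx/(sin θ' − sin θ) = -4.0000
v = R·ω = -4.0000·-0.2500 = 1.0000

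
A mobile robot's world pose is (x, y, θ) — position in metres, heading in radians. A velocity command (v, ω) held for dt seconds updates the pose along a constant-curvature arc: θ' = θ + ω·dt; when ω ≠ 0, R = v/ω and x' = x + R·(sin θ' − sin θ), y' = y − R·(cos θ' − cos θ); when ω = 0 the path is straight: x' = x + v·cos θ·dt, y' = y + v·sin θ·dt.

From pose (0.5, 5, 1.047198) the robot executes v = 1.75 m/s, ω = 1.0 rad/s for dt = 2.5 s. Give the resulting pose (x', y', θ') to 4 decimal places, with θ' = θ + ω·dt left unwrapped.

(-1.7061, 7.4830, 3.5472)

θ' = 1.0472 + 1.0·2.5 = 3.5472
R = v/ω = 1.75/1.0 = 1.7500
x' = 0.5 + 1.7500·(sin 3.5472 − sin 1.0472) = -1.7061
y' = 5 − 1.7500·(cos 3.5472 − cos 1.0472) = 7.4830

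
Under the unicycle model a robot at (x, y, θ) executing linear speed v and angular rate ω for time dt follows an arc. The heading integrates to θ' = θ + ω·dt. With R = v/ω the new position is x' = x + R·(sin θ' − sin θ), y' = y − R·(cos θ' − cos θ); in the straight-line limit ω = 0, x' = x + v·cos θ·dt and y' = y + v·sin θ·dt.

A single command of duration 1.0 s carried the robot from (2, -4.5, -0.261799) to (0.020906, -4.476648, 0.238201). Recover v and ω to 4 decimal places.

v = -2.0000, ω = 0.5000

Δθ = 0.238201 − -0.261799 = 0.500000
ω = Δθ/dt = 0.500000/1.0 = 0.5000
R = Δx/(sin θ' − sin θ) = -4.0000
v = R·ω = -4.0000·0.5000 = -2.0000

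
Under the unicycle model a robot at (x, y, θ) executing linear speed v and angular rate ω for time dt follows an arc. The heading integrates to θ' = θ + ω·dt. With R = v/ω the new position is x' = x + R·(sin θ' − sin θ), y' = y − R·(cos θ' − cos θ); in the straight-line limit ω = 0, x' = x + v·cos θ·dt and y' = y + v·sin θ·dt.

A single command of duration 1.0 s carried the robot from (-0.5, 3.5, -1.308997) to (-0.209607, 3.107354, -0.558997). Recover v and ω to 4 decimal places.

Δθ = -0.558997 − -1.308997 = 0.750000
ω = Δθ/dt = 0.750000/1.0 = 0.7500
R = −Δy/(cos θ' − cos θ) = 0.6667
v = R·ω = 0.6667·0.7500 = 0.5000

v = 0.5000, ω = 0.7500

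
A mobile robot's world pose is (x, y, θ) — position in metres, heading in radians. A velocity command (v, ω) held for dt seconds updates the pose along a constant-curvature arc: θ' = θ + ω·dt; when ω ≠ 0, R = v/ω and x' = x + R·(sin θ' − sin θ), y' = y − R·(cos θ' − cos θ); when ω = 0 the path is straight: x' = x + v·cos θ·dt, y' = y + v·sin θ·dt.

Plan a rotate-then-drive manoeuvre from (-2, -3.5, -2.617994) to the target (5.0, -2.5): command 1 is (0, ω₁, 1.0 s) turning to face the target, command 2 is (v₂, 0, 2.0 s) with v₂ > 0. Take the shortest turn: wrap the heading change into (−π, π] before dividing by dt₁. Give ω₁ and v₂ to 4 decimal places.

heading to target = atan2(-2.5−-3.5, 5−-2) = 0.1419
Δθ = wrap(0.1419 − -2.6180) = 2.7599; ω₁ = Δθ/dt₁ = 2.7599
distance = √((5−-2)² + (-2.5−-3.5)²) = 7.0711; v₂ = distance/dt₂ = 3.5355

ω₁ = 2.7599, v₂ = 3.5355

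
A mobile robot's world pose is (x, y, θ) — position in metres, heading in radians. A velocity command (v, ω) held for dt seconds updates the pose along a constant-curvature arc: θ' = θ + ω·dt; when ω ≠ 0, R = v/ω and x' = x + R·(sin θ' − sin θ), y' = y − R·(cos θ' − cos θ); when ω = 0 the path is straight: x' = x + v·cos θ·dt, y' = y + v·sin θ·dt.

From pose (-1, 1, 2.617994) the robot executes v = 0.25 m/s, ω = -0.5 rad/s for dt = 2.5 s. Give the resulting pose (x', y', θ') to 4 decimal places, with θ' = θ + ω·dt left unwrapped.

θ' = 2.6180 + -0.5·2.5 = 1.3680
R = v/ω = 0.25/-0.5 = -0.5000
x' = -1 + -0.5000·(sin 1.3680 − sin 2.6180) = -1.2398
y' = 1 − -0.5000·(cos 1.3680 − cos 2.6180) = 1.5337

(-1.2398, 1.5337, 1.3680)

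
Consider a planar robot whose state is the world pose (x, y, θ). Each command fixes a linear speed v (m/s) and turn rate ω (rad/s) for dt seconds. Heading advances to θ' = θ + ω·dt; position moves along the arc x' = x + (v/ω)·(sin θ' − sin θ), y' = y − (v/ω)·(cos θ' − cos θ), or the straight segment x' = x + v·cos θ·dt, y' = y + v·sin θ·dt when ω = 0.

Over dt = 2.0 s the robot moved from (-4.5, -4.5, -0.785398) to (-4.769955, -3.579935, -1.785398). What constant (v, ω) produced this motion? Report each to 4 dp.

Δθ = -1.785398 − -0.785398 = -1.000000
ω = Δθ/dt = -1.000000/2.0 = -0.5000
R = −Δy/(cos θ' − cos θ) = 1.0000
v = R·ω = 1.0000·-0.5000 = -0.5000

v = -0.5000, ω = -0.5000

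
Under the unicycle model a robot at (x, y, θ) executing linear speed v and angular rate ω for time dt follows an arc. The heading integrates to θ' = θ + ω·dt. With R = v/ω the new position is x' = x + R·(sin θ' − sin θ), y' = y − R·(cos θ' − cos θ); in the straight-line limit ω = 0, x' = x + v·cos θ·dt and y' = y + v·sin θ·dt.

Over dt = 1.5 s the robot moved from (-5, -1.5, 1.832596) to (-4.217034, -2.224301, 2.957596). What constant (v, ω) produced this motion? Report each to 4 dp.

Δθ = 2.957596 − 1.832596 = 1.125000
ω = Δθ/dt = 1.125000/1.5 = 0.7500
R = Δx/(sin θ' − sin θ) = -1.0000
v = R·ω = -1.0000·0.7500 = -0.7500

v = -0.7500, ω = 0.7500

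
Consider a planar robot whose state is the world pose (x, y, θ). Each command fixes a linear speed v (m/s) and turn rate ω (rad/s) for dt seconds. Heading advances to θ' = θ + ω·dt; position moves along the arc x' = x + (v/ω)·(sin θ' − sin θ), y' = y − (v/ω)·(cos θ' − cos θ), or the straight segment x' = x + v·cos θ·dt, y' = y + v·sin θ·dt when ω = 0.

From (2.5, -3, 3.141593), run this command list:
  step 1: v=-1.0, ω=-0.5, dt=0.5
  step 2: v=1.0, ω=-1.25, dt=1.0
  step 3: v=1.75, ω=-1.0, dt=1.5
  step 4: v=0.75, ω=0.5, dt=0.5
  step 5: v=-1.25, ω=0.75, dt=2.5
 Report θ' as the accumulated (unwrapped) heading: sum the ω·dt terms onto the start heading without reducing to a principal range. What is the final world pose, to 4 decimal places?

(3.6111, -2.9977, 2.2666)

step 1: θ'=2.8916 (R=2.0000) → pose (2.9948, -3.0622, 2.8916)
step 2: θ'=1.6416 (R=-0.8000) → pose (2.3947, -2.3436, 1.6416)
step 3: θ'=0.1416 (R=-1.7500) → pose (3.8934, -0.4874, 0.1416)
step 4: θ'=0.3916 (R=1.5000) → pose (4.2542, -0.3888, 0.3916)
step 5: θ'=2.2666 (R=-1.6667) → pose (3.6111, -2.9977, 2.2666)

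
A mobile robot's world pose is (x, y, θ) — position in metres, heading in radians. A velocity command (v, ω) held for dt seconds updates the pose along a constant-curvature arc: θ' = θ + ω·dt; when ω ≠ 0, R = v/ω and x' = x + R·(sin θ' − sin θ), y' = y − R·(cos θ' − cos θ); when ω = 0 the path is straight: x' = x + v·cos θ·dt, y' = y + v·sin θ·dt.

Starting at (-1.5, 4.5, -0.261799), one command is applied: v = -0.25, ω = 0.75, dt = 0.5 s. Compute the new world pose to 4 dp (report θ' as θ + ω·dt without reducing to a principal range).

θ' = -0.2618 + 0.75·0.5 = 0.1132
R = v/ω = -0.25/0.75 = -0.3333
x' = -1.5 + -0.3333·(sin 0.1132 − sin -0.2618) = -1.6239
y' = 4.5 − -0.3333·(cos 0.1132 − cos -0.2618) = 4.5092

(-1.6239, 4.5092, 0.1132)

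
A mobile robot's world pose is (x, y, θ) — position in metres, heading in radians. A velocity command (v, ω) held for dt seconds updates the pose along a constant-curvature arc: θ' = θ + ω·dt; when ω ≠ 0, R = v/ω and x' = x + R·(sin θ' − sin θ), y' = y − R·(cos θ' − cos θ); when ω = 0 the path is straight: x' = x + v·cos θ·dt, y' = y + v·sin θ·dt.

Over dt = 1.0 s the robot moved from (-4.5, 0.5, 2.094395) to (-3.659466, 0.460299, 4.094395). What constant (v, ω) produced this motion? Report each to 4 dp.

Δθ = 4.094395 − 2.094395 = 2.000000
ω = Δθ/dt = 2.000000/1.0 = 2.0000
R = Δx/(sin θ' − sin θ) = -0.5000
v = R·ω = -0.5000·2.0000 = -1.0000

v = -1.0000, ω = 2.0000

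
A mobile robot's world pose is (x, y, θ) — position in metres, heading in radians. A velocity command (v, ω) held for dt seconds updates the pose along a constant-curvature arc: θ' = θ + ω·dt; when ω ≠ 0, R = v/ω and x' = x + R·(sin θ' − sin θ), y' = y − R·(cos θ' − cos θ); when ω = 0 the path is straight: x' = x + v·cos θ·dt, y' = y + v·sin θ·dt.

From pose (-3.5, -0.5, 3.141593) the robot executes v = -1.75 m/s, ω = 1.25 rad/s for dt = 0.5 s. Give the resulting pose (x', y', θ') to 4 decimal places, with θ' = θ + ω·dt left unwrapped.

(-2.6809, -0.2353, 3.7666)

θ' = 3.1416 + 1.25·0.5 = 3.7666
R = v/ω = -1.75/1.25 = -1.4000
x' = -3.5 + -1.4000·(sin 3.7666 − sin 3.1416) = -2.6809
y' = -0.5 − -1.4000·(cos 3.7666 − cos 3.1416) = -0.2353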